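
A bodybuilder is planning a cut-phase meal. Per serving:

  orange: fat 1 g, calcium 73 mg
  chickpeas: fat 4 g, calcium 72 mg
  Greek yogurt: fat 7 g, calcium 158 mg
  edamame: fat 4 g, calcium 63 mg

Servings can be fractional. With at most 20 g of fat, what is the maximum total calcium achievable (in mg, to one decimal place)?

1460.0 mg

Calcium per g fat: orange 73, Greek yogurt 22.57, chickpeas 18, edamame 15.75.
With no serving limits, spend the whole fat allowance on orange: 20 g / 1 g × 73 mg = 1460.0 mg.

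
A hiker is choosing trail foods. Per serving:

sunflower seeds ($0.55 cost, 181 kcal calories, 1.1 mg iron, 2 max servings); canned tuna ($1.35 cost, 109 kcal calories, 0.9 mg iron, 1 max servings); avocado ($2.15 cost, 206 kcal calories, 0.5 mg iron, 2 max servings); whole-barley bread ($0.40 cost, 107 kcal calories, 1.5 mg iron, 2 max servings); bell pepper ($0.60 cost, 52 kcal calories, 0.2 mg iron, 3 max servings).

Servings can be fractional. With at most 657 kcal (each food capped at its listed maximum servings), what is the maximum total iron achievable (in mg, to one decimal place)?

5.9 mg

Iron per kcal: whole-barley bread 0.01402, canned tuna 0.008257, sunflower seeds 0.006077, bell pepper 0.003846, avocado 0.002427.
Take 2 servings of whole-barley bread: uses 214 kcal, +3.0 mg iron (running total 3.0 mg).
Take 1 serving of canned tuna: uses 109 kcal, +0.9 mg iron (running total 3.9 mg).
Take 1.845 servings of sunflower seeds: uses 334 kcal, +2.0 mg iron (running total 5.9 mg).
Filling greedily by iron-per-kcal is optimal for one linear limit, giving 5.9 mg.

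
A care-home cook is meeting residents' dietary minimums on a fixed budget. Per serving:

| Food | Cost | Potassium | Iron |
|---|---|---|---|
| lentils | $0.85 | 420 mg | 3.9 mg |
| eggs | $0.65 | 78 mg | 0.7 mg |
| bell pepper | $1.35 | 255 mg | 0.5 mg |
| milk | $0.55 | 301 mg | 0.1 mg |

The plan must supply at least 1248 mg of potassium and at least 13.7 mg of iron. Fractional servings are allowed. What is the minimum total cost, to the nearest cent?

$2.99

An LP optimum is at a vertex; with two nutrient constraints at most two foods are used. Check each candidate.
lentils only: max(1248/420, 13.7/3.9) = 3.513 servings → $2.99.
eggs only: max(1248/78, 13.7/0.7) = 19.57 servings → $12.72.
bell pepper only: max(1248/255, 13.7/0.5) = 27.4 servings → $36.99.
milk only: max(1248/301, 13.7/0.1) = 137 servings → $75.35.
lentils + eggs: the both-tight solution has a negative serving — not a feasible corner.
lentils + bell pepper: the both-tight solution has a negative serving — not a feasible corner.
lentils + milk: the both-tight solution has a negative serving — not a feasible corner.
eggs + bell pepper: the both-tight solution has a negative serving — not a feasible corner.
eggs + milk: the both-tight solution has a negative serving — not a feasible corner.
bell pepper + milk: the both-tight solution has a negative serving — not a feasible corner.
Cheapest feasible corner: $2.99.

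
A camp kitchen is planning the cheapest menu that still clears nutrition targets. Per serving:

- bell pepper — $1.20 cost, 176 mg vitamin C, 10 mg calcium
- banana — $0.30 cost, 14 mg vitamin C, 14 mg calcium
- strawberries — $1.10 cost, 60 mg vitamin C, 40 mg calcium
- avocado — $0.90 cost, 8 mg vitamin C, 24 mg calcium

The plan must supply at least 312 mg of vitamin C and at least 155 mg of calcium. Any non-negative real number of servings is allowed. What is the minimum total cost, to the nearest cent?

$4.25

With two linear requirements the optimum uses one or two foods; enumerate the corners.
bell pepper only: max(312/176, 155/10) = 15.5 servings → $18.60.
banana only: max(312/14, 155/14) = 22.29 servings → $6.69.
strawberries only: max(312/60, 155/40) = 5.2 servings → $5.72.
avocado only: max(312/8, 155/24) = 39 servings → $35.10.
bell pepper + banana with both tight: 0.9458 servings and 10.4 servings → $4.25.
bell pepper + strawberries with both tight: 0.4938 servings and 3.752 servings → $4.72.
bell pepper + avocado with both tight: 1.508 servings and 5.83 servings → $7.06.
banana + strawberries with both targets exact would need a negative amount; discard.
banana + avocado: the both-tight solution has a negative serving — not a feasible corner.
strawberries + avocado with both targets exact would need a negative amount; discard.
The minimum over all feasible corners is $4.25.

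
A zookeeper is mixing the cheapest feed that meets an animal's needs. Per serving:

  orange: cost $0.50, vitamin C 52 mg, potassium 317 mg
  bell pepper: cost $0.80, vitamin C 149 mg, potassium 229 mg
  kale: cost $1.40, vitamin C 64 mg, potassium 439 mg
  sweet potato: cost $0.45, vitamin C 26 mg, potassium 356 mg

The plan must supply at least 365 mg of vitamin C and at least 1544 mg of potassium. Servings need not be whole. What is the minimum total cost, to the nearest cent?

Compare the cost at each extreme point of the feasible region.
orange only: max(365/52, 1544/317) = 7.019 servings → $3.51.
bell pepper only: max(365/149, 1544/229) = 6.742 servings → $5.39.
kale only: max(365/64, 1544/439) = 5.703 servings → $7.98.
sweet potato only: max(365/26, 1544/356) = 14.04 servings → $6.32.
orange + bell pepper with both tight: 4.146 servings and 1.003 servings → $2.88.
orange + kale: intersection lies outside the first quadrant.
orange + sweet potato: the both-tight solution has a negative serving — not a feasible corner.
bell pepper + kale with both tight: 1.21 servings and 2.886 servings → $5.01.
bell pepper + sweet potato with both tight: 1.907 servings and 3.11 servings → $2.93.
kale + sweet potato: intersection lies outside the first quadrant.
The minimum over all feasible corners is $2.88.

$2.88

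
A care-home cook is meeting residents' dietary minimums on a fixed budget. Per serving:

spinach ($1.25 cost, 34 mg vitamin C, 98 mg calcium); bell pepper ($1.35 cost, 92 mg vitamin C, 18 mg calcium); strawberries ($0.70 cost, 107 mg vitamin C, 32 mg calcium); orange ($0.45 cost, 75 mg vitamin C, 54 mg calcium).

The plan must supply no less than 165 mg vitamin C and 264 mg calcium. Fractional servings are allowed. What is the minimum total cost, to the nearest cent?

spinach only: max(165/34, 264/98) = 4.853 servings → $6.07.
bell pepper only: max(165/92, 264/18) = 14.67 servings → $19.80.
strawberries only: max(165/107, 264/32) = 8.25 servings → $5.78.
orange only: max(165/75, 264/54) = 4.889 servings → $2.20.
spinach + bell pepper with both tight: 2.537 servings and 0.856 servings → $4.33.
spinach + strawberries with both tight: 2.444 servings and 0.7655 servings → $3.59.
spinach + orange with both tight: 1.975 servings and 1.305 servings → $3.06.
bell pepper + strawberries: intersection lies outside the first quadrant.
bell pepper + orange: the both-tight solution has a negative serving — not a feasible corner.
strawberries + orange with both targets exact would need a negative amount; discard.
So the least-cost plan costs $2.20.

$2.20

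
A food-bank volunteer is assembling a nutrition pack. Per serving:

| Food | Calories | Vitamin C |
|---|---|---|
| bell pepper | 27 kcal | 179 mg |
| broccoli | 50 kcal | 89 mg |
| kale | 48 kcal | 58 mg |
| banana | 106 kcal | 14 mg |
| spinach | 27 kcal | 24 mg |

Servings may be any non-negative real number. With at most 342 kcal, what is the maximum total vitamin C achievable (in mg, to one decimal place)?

Vitamin C per kcal: bell pepper 6.63, broccoli 1.78, kale 1.208, spinach 0.8889, banana 0.1321.
With no serving limits, spend the whole calories allowance on bell pepper: 342 kcal / 27 kcal × 179 mg = 2267.3 mg.

2267.3 mg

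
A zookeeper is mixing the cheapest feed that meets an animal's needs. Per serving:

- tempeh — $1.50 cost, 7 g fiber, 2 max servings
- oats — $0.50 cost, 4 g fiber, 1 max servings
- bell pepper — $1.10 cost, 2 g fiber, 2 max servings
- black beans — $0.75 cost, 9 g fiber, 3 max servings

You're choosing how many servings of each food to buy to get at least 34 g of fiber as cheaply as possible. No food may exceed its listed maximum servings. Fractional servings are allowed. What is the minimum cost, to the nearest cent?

Cost per g of fiber: black beans $0.0833, oats $0.1250, tempeh $0.2143, bell pepper $0.5500.
Take 3 servings of black beans: +27.0 g fiber for $2.25 (total $2.25, still need 7.0 g).
Take 1 serving of oats: +4.0 g fiber for $0.50 (total $2.75, still need 3.0 g).
Take 0.4286 servings of tempeh: +3.0 g fiber for $0.64 (total $3.39, still need 0.0 g).
Greedy by cheapest-per-g is optimal for a single linear constraint, so the minimum cost is $3.39.

$3.39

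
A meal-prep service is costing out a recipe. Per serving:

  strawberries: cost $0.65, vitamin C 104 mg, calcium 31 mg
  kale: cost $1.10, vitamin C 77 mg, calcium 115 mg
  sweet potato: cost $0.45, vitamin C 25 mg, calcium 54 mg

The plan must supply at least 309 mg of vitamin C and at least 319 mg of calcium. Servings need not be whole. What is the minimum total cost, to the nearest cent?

$3.36

Check every corner: each single food scaled to meet both minima, and each pair solved so both constraints bind.
strawberries only: max(309/104, 319/31) = 10.29 servings → $6.69.
kale only: max(309/77, 319/115) = 4.013 servings → $4.41.
sweet potato only: max(309/25, 319/54) = 12.36 servings → $5.56.
strawberries + kale with both tight: 1.146 servings and 2.465 servings → $3.46.
strawberries + sweet potato with both tight: 1.799 servings and 4.874 servings → $3.36.
kale + sweet potato: the both-tight solution has a negative serving — not a feasible corner.
The minimum over all feasible corners is $3.36.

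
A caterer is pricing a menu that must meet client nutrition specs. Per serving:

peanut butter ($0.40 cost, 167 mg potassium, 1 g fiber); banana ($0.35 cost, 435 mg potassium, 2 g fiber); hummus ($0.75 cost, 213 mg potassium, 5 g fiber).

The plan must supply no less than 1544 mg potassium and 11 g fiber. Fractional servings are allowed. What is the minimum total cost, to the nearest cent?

$1.80

peanut butter only: max(1544/167, 11/1) = 11 servings → $4.40.
banana only: max(1544/435, 11/2) = 5.5 servings → $1.93.
hummus only: max(1544/213, 11/5) = 7.249 servings → $5.44.
peanut butter + banana: the both-tight solution has a negative serving — not a feasible corner.
peanut butter + hummus with both tight: 8.645 servings and 0.4711 servings → $3.81.
banana + hummus with both tight: 3.074 servings and 0.9703 servings → $1.80.
The minimum over all feasible corners is $1.80.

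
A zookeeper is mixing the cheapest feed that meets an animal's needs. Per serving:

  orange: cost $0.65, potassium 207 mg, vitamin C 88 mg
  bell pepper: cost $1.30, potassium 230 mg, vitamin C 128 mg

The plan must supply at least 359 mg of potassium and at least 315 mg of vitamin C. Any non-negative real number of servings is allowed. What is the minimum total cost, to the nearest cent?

Compare the cost at each extreme point of the feasible region.
orange only: max(359/207, 315/88) = 3.58 servings → $2.33.
bell pepper only: max(359/230, 315/128) = 2.461 servings → $3.20.
orange + bell pepper: intersection lies outside the first quadrant.
Cheapest feasible corner: $2.33.

$2.33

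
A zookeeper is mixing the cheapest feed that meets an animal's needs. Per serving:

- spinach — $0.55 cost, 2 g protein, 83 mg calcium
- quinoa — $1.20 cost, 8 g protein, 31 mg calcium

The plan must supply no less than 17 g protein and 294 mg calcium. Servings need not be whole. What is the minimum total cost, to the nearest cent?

Check every corner: each single food scaled to meet both minima, and each pair solved so both constraints bind.
spinach only: max(17/2, 294/83) = 8.5 servings → $4.67.
quinoa only: max(17/8, 294/31) = 9.484 servings → $11.38.
spinach + quinoa with both tight: 3.032 servings and 1.367 servings → $3.31.
Cheapest feasible corner: $3.31.

$3.31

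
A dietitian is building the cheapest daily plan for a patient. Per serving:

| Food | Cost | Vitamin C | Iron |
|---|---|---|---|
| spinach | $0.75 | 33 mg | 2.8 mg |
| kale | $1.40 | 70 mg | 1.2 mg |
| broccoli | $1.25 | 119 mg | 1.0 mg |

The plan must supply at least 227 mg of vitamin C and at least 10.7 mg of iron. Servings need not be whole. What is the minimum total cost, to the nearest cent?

$3.79

Compare the cost at each extreme point of the feasible region.
spinach only: max(227/33, 10.7/2.8) = 6.879 servings → $5.16.
kale only: max(227/70, 10.7/1.2) = 8.917 servings → $12.48.
broccoli only: max(227/119, 10.7/1.0) = 10.7 servings → $13.38.
spinach + kale with both tight: 3.047 servings and 1.806 servings → $4.81.
spinach + broccoli with both tight: 3.485 servings and 0.941 servings → $3.79.
kale + broccoli: intersection lies outside the first quadrant.
So the least-cost plan costs $3.79.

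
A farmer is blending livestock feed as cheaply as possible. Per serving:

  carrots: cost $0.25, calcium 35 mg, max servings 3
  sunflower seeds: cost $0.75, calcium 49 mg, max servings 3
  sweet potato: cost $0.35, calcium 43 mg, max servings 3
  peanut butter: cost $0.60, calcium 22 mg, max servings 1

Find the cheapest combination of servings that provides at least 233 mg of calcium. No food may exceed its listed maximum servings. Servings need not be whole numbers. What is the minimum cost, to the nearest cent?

$1.79

Cost per mg of calcium: carrots $0.0071, sweet potato $0.0081, sunflower seeds $0.0153, peanut butter $0.0273.
Take 3 servings of carrots: +105.0 mg calcium for $0.75 (total $0.75, still need 128.0 mg).
Take 2.977 servings of sweet potato: +128.0 mg calcium for $1.04 (total $1.79, still need 0.0 mg).
Filling from the cheapest source first is optimal under one linear minimum: $1.79.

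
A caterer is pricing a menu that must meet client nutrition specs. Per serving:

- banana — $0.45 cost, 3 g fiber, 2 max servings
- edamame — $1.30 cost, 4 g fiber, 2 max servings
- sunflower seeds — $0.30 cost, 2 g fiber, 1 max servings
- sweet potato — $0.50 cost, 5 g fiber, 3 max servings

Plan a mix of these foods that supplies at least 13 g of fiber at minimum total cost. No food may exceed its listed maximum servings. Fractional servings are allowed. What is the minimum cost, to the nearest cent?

$1.30

Cost per g of fiber: sweet potato $0.1000, banana $0.1500, sunflower seeds $0.1500, edamame $0.3250.
Take 2.6 servings of sweet potato: +13.0 g fiber for $1.30 (total $1.30, still need 0.0 g).
Greedy by cheapest-per-g is optimal for a single linear constraint, so the minimum cost is $1.30.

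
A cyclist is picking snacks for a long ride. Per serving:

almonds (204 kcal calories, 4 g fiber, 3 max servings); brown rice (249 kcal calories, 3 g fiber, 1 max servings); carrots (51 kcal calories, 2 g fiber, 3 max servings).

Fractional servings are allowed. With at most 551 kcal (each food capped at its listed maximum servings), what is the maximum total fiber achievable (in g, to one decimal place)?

13.8 g

Fiber per kcal: carrots 0.03922, almonds 0.01961, brown rice 0.01205.
Take 3 servings of carrots: uses 153 kcal, +6.0 g fiber (running total 6.0 g).
Take 1.951 servings of almonds: uses 398 kcal, +7.8 g fiber (running total 13.8 g).
Filling greedily by fiber-per-kcal is optimal for one linear limit, giving 13.8 g.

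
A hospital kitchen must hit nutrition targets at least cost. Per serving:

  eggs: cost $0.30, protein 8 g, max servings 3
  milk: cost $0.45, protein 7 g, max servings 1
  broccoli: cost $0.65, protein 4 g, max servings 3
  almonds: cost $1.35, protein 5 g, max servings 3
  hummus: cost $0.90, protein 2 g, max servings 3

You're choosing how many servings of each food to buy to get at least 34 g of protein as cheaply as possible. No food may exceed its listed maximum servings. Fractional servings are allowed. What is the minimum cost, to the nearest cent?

Cost per g of protein: eggs $0.0375, milk $0.0643, broccoli $0.1625, almonds $0.2700, hummus $0.4500.
Take 3 servings of eggs: +24.0 g protein for $0.90 (total $0.90, still need 10.0 g).
Take 1 serving of milk: +7.0 g protein for $0.45 (total $1.35, still need 3.0 g).
Take 0.75 servings of broccoli: +3.0 g protein for $0.49 (total $1.84, still need 0.0 g).
Greedy by cheapest-per-g is optimal for a single linear constraint, so the minimum cost is $1.84.

$1.84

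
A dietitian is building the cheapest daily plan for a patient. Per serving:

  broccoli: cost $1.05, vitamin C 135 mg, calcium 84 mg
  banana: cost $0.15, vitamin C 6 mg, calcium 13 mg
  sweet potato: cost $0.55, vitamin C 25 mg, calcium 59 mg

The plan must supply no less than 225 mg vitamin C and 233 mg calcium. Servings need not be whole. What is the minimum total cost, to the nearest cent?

$2.51

Check every corner: each single food scaled to meet both minima, and each pair solved so both constraints bind.
broccoli only: max(225/135, 233/84) = 2.774 servings → $2.91.
banana only: max(225/6, 233/13) = 37.5 servings → $5.62.
sweet potato only: max(225/25, 233/59) = 9 servings → $4.95.
broccoli + banana with both tight: 1.221 servings and 10.04 servings → $2.79.
broccoli + sweet potato with both tight: 1.27 servings and 2.141 servings → $2.51.
banana + sweet potato with both targets exact would need a negative amount; discard.
The minimum over all feasible corners is $2.51.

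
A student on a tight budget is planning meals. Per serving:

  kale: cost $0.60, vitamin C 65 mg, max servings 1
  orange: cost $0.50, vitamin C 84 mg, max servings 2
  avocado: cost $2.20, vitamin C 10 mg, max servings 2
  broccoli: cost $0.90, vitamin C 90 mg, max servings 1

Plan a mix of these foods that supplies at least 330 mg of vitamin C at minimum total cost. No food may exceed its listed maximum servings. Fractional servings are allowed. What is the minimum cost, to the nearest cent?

$4.04

Cost per mg of vitamin C: orange $0.0060, kale $0.0092, broccoli $0.0100, avocado $0.2200.
Take 2 servings of orange: +168.0 mg vitamin C for $1.00 (total $1.00, still need 162.0 mg).
Take 1 serving of kale: +65.0 mg vitamin C for $0.60 (total $1.60, still need 97.0 mg).
Take 1 serving of broccoli: +90.0 mg vitamin C for $0.90 (total $2.50, still need 7.0 mg).
Take 0.7 servings of avocado: +7.0 mg vitamin C for $1.54 (total $4.04, still need 0.0 mg).
Greedy by cheapest-per-mg is optimal for a single linear constraint, so the minimum cost is $4.04.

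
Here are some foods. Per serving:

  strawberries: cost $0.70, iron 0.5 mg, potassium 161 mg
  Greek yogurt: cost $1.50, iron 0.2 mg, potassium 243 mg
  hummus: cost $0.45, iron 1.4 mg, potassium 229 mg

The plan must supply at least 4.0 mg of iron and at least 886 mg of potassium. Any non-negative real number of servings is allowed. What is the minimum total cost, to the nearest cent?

$1.74

strawberries only: max(4.0/0.5, 886/161) = 8 servings → $5.60.
Greek yogurt only: max(4.0/0.2, 886/243) = 20 servings → $30.00.
hummus only: max(4.0/1.4, 886/229) = 3.869 servings → $1.74.
strawberries + Greek yogurt: intersection lies outside the first quadrant.
strawberries + hummus with both tight: 2.925 servings and 1.812 servings → $2.86.
Greek yogurt + hummus with both tight: 1.102 servings and 2.7 servings → $2.87.
Cheapest feasible corner: $1.74.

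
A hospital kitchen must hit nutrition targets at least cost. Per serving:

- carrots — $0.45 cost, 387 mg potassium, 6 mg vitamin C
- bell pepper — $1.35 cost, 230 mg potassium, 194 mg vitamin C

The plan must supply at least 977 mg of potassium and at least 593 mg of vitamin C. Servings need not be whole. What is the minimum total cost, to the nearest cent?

Compare the cost at each extreme point of the feasible region.
carrots only: max(977/387, 593/6) = 98.83 servings → $44.48.
bell pepper only: max(977/230, 593/194) = 4.248 servings → $5.73.
carrots + bell pepper with both tight: 0.7212 servings and 3.034 servings → $4.42.
Cheapest feasible corner: $4.42.

$4.42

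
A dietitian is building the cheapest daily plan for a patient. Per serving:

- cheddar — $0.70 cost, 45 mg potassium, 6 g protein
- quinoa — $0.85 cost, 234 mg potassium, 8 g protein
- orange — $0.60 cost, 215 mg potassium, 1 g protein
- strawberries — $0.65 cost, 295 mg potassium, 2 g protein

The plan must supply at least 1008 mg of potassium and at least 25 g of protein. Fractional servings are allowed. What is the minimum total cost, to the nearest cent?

$3.17

The cheapest plan sits at a corner of the feasible region — with two constraints it uses at most two foods.
cheddar only: max(1008/45, 25/6) = 22.4 servings → $15.68.
quinoa only: max(1008/234, 25/8) = 4.308 servings → $3.66.
orange only: max(1008/215, 25/1) = 25 servings → $15.00.
strawberries only: max(1008/295, 25/2) = 12.5 servings → $8.12.
cheddar + quinoa: intersection lies outside the first quadrant.
cheddar + orange with both tight: 3.508 servings and 3.954 servings → $4.83.
cheddar + strawberries with both tight: 3.19 servings and 2.93 servings → $4.14.
quinoa + orange with both tight: 2.939 servings and 1.49 servings → $3.39.
quinoa + strawberries with both tight: 2.832 servings and 1.17 servings → $3.17.
orange + strawberries: intersection lies outside the first quadrant.
Cheapest feasible corner: $3.17.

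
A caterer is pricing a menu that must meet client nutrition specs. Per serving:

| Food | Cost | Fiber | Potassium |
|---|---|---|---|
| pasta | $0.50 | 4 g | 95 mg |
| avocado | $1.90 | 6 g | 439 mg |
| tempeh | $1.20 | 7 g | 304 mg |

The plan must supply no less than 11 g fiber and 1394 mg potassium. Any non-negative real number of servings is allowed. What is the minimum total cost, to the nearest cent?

$5.50

The cheapest plan sits at a corner of the feasible region — with two constraints it uses at most two foods.
pasta only: max(11/4, 1394/95) = 14.67 servings → $7.34.
avocado only: max(11/6, 1394/439) = 3.175 servings → $6.03.
tempeh only: max(11/7, 1394/304) = 4.586 servings → $5.50.
pasta + avocado: intersection lies outside the first quadrant.
pasta + tempeh: the both-tight solution has a negative serving — not a feasible corner.
avocado + tempeh: the both-tight solution has a negative serving — not a feasible corner.
The minimum over all feasible corners is $5.50.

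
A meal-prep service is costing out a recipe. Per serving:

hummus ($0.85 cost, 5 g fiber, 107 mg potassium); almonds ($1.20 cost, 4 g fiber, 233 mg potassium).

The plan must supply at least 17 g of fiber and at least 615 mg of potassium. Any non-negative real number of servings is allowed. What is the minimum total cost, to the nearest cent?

A basic optimal solution has at most two foods positive. Try each food alone and each pair with both targets met exactly.
hummus only: max(17/5, 615/107) = 5.748 servings → $4.89.
almonds only: max(17/4, 615/233) = 4.25 servings → $5.10.
hummus + almonds with both tight: 2.037 servings and 1.704 servings → $3.78.
Cheapest feasible corner: $3.78.

$3.78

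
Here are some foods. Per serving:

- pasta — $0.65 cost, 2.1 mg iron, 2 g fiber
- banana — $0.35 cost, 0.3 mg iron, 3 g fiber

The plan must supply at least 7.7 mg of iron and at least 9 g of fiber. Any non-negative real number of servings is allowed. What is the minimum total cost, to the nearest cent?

$2.54

At the optimum either one food covers both requirements or two foods hit both targets exactly; no other combination can be cheaper.
pasta only: max(7.7/2.1, 9/2) = 4.5 servings → $2.92.
banana only: max(7.7/0.3, 9/3) = 25.67 servings → $8.98.
pasta + banana with both tight: 3.579 servings and 0.614 servings → $2.54.
Cheapest feasible corner: $2.54.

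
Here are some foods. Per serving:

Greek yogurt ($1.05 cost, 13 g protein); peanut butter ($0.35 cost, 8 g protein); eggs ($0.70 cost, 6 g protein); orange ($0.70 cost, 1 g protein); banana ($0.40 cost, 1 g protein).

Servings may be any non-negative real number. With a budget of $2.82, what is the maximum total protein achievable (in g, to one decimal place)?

Protein per dollar: peanut butter 22.86, Greek yogurt 12.38, eggs 8.571, banana 2.5, orange 1.429.
With no serving limits, spend the whole cost allowance on peanut butter: $2.82 / $0.35 × 8 g = 64.5 g.

64.5 g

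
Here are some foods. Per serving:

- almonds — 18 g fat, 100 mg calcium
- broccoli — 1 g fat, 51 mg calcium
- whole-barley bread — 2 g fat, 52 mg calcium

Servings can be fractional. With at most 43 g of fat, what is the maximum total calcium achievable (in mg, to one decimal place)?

2193.0 mg

Calcium per g fat: broccoli 51, whole-barley bread 26, almonds 5.556.
With no serving limits, spend the whole fat allowance on broccoli: 43 g / 1 g × 51 mg = 2193.0 mg.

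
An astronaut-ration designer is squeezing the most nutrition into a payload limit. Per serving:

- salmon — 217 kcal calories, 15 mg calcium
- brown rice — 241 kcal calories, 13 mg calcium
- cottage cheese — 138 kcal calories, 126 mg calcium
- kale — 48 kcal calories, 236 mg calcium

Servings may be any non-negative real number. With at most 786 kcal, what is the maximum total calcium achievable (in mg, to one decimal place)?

Calcium per kcal: kale 4.917, cottage cheese 0.913, salmon 0.06912, brown rice 0.05394.
With no serving limits, spend the whole calories allowance on kale: 786 kcal / 48 kcal × 236 mg = 3864.5 mg.

3864.5 mg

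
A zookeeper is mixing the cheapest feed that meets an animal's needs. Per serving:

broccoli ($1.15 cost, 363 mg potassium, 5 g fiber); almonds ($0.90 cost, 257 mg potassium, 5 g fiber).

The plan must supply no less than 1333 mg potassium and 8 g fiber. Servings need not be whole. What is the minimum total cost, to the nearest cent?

$4.22

Two binding constraints pin down two serving amounts, so the optimal mix uses at most two foods. The candidates are each food alone (scaled to the tighter of potassium/fiber) and each pair with both constraints tight.
broccoli only: max(1333/363, 8/5) = 3.672 servings → $4.22.
almonds only: max(1333/257, 8/5) = 5.187 servings → $4.67.
broccoli + almonds: intersection lies outside the first quadrant.
So the least-cost plan costs $4.22.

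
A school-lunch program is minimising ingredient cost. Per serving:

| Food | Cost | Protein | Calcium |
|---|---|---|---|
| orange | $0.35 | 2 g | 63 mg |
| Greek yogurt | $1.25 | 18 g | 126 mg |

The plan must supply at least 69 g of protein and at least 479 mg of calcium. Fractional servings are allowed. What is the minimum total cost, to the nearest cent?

orange only: max(69/2, 479/63) = 34.5 servings → $12.07.
Greek yogurt only: max(69/18, 479/126) = 3.833 servings → $4.79.
orange + Greek yogurt: the both-tight solution has a negative serving — not a feasible corner.
So the least-cost plan costs $4.79.

$4.79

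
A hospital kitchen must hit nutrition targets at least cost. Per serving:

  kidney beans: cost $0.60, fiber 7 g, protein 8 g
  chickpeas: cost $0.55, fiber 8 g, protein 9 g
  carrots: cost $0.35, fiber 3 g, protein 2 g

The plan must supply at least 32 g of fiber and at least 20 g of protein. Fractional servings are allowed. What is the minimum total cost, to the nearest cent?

$2.20

Check every corner: each single food scaled to meet both minima, and each pair solved so both constraints bind.
kidney beans only: max(32/7, 20/8) = 4.571 servings → $2.74.
chickpeas only: max(32/8, 20/9) = 4 servings → $2.20.
carrots only: max(32/3, 20/2) = 10.67 servings → $3.73.
kidney beans + chickpeas: the both-tight solution has a negative serving — not a feasible corner.
kidney beans + carrots: the both-tight solution has a negative serving — not a feasible corner.
chickpeas + carrots: intersection lies outside the first quadrant.
So the least-cost plan costs $2.20.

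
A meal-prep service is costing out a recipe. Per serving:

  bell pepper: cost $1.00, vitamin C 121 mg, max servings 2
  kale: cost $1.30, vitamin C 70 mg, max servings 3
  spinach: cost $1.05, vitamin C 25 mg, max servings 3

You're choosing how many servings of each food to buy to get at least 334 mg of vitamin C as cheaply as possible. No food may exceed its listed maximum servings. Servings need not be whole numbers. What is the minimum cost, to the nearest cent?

$3.71

Cost per mg of vitamin C: bell pepper $0.0083, kale $0.0186, spinach $0.0420.
Take 2 servings of bell pepper: +242.0 mg vitamin C for $2.00 (total $2.00, still need 92.0 mg).
Take 1.314 servings of kale: +92.0 mg vitamin C for $1.71 (total $3.71, still need 0.0 mg).
Greedy by cheapest-per-mg is optimal for a single linear constraint, so the minimum cost is $3.71.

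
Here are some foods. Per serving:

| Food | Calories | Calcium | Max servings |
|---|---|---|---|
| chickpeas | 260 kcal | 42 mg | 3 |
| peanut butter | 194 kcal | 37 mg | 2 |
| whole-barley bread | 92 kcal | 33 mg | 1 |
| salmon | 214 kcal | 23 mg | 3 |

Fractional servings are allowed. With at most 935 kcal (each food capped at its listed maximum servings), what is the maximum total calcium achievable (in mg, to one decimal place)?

Calcium per kcal: whole-barley bread 0.3587, peanut butter 0.1907, chickpeas 0.1615, salmon 0.1075.
Take 1 serving of whole-barley bread: uses 92 kcal, +33.0 mg calcium (running total 33.0 mg).
Take 2 servings of peanut butter: uses 388 kcal, +74.0 mg calcium (running total 107.0 mg).
Take 1.75 servings of chickpeas: uses 455 kcal, +73.5 mg calcium (running total 180.5 mg).
Filling greedily by calcium-per-kcal is optimal for one linear limit, giving 180.5 mg.

180.5 mg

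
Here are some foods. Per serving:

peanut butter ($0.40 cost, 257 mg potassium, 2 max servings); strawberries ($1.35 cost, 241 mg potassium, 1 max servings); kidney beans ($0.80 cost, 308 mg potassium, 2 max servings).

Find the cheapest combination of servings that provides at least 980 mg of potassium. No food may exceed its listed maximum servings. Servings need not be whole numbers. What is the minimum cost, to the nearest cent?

$2.01

Cost per mg of potassium: peanut butter $0.0016, kidney beans $0.0026, strawberries $0.0056.
Take 2 servings of peanut butter: +514.0 mg potassium for $0.80 (total $0.80, still need 466.0 mg).
Take 1.513 servings of kidney beans: +466.0 mg potassium for $1.21 (total $2.01, still need 0.0 mg).
Greedy by cheapest-per-mg is optimal for a single linear constraint, so the minimum cost is $2.01.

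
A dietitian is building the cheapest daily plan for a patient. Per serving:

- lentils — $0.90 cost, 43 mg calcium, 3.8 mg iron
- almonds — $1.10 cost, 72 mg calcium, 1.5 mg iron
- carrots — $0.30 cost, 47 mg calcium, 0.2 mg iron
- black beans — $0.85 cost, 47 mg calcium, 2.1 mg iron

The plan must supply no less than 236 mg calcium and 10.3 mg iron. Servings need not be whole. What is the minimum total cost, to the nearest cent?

$3.11

This is a tiny linear program; its minimum lies at a vertex of the feasible set. List the vertices and price them.
lentils only: max(236/43, 10.3/3.8) = 5.488 servings → $4.94.
almonds only: max(236/72, 10.3/1.5) = 6.867 servings → $7.55.
carrots only: max(236/47, 10.3/0.2) = 51.5 servings → $15.45.
black beans only: max(236/47, 10.3/2.1) = 5.021 servings → $4.27.
lentils + almonds with both tight: 1.854 servings and 2.171 servings → $4.06.
lentils + carrots with both tight: 2.57 servings and 2.67 servings → $3.11.
lentils + black beans: intersection lies outside the first quadrant.
almonds + carrots with both targets exact would need a negative amount; discard.
almonds + black beans with both tight: 0.1425 servings and 4.803 servings → $4.24.
carrots + black beans with both tight: 0.1288 servings and 4.892 servings → $4.20.
The minimum over all feasible corners is $3.11.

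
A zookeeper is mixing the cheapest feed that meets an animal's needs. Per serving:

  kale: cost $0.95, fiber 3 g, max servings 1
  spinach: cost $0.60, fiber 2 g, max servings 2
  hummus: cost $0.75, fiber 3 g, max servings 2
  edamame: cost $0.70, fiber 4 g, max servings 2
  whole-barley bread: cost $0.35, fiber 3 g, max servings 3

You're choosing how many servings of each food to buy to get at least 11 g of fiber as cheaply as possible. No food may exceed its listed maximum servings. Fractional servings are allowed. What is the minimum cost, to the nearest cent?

Cost per g of fiber: whole-barley bread $0.1167, edamame $0.1750, hummus $0.2500, spinach $0.3000, kale $0.3167.
Take 3 servings of whole-barley bread: +9.0 g fiber for $1.05 (total $1.05, still need 2.0 g).
Take 0.5 servings of edamame: +2.0 g fiber for $0.35 (total $1.40, still need 0.0 g).
Filling from the cheapest source first is optimal under one linear minimum: $1.40.

$1.40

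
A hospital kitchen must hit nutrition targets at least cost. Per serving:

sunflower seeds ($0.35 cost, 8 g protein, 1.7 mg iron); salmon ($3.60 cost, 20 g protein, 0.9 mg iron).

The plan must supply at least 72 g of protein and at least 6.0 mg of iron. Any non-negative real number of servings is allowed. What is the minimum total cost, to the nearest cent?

The cheapest plan sits at a corner of the feasible region — with two constraints it uses at most two foods.
sunflower seeds only: max(72/8, 6.0/1.7) = 9 servings → $3.15.
salmon only: max(72/20, 6.0/0.9) = 6.667 servings → $24.00.
sunflower seeds + salmon with both tight: 2.06 servings and 2.776 servings → $10.71.
So the least-cost plan costs $3.15.

$3.15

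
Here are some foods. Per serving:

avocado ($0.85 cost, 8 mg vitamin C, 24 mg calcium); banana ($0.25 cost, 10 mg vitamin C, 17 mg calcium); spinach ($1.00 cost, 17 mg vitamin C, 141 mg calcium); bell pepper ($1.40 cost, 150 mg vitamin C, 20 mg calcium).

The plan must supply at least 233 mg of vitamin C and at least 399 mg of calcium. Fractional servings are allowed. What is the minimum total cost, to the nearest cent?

$4.41

Compare the cost at each extreme point of the feasible region.
avocado only: max(233/8, 399/24) = 29.12 servings → $24.76.
banana only: max(233/10, 399/17) = 23.47 servings → $5.87.
spinach only: max(233/17, 399/141) = 13.71 servings → $13.71.
bell pepper only: max(233/150, 399/20) = 19.95 servings → $27.93.
avocado + banana with both tight: 0.2788 servings and 23.08 servings → $6.01.
avocado + spinach: the both-tight solution has a negative serving — not a feasible corner.
avocado + bell pepper with both tight: 16.04 servings and 0.6977 servings → $14.61.
banana + spinach with both tight: 23.26 servings and 0.02587 servings → $5.84.
banana + bell pepper with both targets exact would need a negative amount; discard.
spinach + bell pepper with both tight: 2.652 servings and 1.253 servings → $4.41.
Cheapest feasible corner: $4.41.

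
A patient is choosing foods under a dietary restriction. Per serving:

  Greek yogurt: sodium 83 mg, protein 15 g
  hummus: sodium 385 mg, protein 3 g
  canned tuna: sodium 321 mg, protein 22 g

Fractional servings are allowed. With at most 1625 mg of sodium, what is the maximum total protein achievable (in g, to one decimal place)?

293.7 g

Protein per mg sodium: Greek yogurt 0.1807, canned tuna 0.06854, hummus 0.007792.
With no serving limits, spend the whole sodium allowance on Greek yogurt: 1625 mg / 83 mg × 15 g = 293.7 g.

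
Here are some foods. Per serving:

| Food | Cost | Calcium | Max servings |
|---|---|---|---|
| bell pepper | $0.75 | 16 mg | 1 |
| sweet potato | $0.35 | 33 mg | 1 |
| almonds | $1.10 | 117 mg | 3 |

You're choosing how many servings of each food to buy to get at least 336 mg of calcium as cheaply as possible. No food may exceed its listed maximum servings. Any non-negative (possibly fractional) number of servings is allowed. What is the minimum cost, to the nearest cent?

Cost per mg of calcium: almonds $0.0094, sweet potato $0.0106, bell pepper $0.0469.
Take 2.872 servings of almonds: +336.0 mg calcium for $3.16 (total $3.16, still need 0.0 mg).
Greedy by cheapest-per-mg is optimal for a single linear constraint, so the minimum cost is $3.16.

$3.16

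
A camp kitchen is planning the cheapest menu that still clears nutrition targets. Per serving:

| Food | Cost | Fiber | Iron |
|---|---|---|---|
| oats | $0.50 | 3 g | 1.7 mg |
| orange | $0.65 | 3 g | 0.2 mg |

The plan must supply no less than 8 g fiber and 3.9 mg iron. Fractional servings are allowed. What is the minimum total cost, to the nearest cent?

$1.33

Minimising a linear cost over {fiber ≥ 8, iron ≥ 3.9, servings ≥ 0} — the optimum is at a vertex, using one or two foods.
oats only: max(8/3, 3.9/1.7) = 2.667 servings → $1.33.
orange only: max(8/3, 3.9/0.2) = 19.5 servings → $12.68.
oats + orange with both tight: 2.244 servings and 0.4222 servings → $1.40.
The minimum over all feasible corners is $1.33.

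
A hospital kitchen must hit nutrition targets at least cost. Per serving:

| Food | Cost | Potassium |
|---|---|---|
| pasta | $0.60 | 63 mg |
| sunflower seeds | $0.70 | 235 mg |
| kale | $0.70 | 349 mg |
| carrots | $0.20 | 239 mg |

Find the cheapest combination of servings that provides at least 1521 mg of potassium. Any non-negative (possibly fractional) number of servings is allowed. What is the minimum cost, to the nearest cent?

$1.27

Cost per mg of potassium: carrots $0.0008, kale $0.0020, sunflower seeds $0.0030, pasta $0.0095.
With no serving limits, use only carrots: 1521 mg / 239 mg = 6.364 servings × $0.20 = $1.27.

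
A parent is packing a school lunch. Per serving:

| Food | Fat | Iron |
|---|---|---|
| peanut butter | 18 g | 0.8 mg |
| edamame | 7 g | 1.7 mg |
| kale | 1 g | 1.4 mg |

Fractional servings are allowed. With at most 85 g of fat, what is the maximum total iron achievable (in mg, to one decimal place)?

119.0 mg

Iron per g fat: kale 1.4, edamame 0.2429, peanut butter 0.04444.
With no serving limits, spend the whole fat allowance on kale: 85 g / 1 g × 1.4 mg = 119.0 mg.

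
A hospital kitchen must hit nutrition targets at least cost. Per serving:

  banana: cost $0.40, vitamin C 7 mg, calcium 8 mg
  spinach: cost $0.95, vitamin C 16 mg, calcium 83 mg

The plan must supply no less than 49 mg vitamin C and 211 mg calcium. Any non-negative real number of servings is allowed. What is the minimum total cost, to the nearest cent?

A basic optimal solution has at most two foods positive. Try each food alone and each pair with both targets met exactly.
banana only: max(49/7, 211/8) = 26.38 servings → $10.55.
spinach only: max(49/16, 211/83) = 3.062 servings → $2.91.
banana + spinach with both tight: 1.525 servings and 2.395 servings → $2.89.
Cheapest feasible corner: $2.89.

$2.89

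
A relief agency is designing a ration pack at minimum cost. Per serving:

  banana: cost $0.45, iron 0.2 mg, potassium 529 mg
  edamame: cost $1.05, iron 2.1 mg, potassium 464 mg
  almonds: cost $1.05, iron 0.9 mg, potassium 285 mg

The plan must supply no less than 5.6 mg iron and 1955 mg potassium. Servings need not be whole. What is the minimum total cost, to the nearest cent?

$3.32

At the optimum either one food covers both requirements or two foods hit both targets exactly; no other combination can be cheaper.
banana only: max(5.6/0.2, 1955/529) = 28 servings → $12.60.
edamame only: max(5.6/2.1, 1955/464) = 4.213 servings → $4.42.
almonds only: max(5.6/0.9, 1955/285) = 6.86 servings → $7.20.
banana + edamame with both tight: 1.48 servings and 2.526 servings → $3.32.
banana + almonds with both tight: 0.3901 servings and 6.136 servings → $6.62.
edamame + almonds: the both-tight solution has a negative serving — not a feasible corner.
Cheapest feasible corner: $3.32.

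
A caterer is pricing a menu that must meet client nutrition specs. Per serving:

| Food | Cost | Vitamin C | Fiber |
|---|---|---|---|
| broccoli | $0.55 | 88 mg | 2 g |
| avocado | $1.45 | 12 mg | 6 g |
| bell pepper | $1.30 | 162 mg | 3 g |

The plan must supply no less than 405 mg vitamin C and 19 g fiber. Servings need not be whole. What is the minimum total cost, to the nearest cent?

$4.88

Compare the cost at each extreme point of the feasible region.
broccoli only: max(405/88, 19/2) = 9.5 servings → $5.22.
avocado only: max(405/12, 19/6) = 33.75 servings → $48.94.
bell pepper only: max(405/162, 19/3) = 6.333 servings → $8.23.
broccoli + avocado with both tight: 4.369 servings and 1.71 servings → $4.88.
broccoli + bell pepper: the both-tight solution has a negative serving — not a feasible corner.
avocado + bell pepper with both tight: 1.99 servings and 2.353 servings → $5.94.
So the least-cost plan costs $4.88.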